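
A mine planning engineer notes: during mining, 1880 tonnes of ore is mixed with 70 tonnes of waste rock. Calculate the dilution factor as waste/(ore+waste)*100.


3.5897%

Total material = ore + waste
= 1880 + 70 = 1950 tonnes
Dilution = waste / total * 100
= 70 / 1950 * 100
= 0.0358974359 * 100
= 3.5897%


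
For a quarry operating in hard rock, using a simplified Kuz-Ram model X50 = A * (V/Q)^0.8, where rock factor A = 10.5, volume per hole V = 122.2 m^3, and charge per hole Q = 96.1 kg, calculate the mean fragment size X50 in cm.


Compute V/Q:
V/Q = 122.2 / 96.1 = 1.271592092
Raise to the power 0.8:
(V/Q)^0.8 = 1.271592092^0.8 = 1.211932005
Multiply by A:
X50 = 10.5 * 1.211932005
= 12.7253 cm

12.7253 cm


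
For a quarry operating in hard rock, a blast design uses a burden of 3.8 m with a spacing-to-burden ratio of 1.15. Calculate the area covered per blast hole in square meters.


16.606 m^2

First, find the spacing:
Spacing = burden * ratio = 3.8 * 1.15
= 4.37 m
Then, calculate the area:
Area = burden * spacing = 3.8 * 4.37
= 16.606 m^2


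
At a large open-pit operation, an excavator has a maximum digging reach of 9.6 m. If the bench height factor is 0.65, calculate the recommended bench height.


6.24 m

Bench height = reach * factor
= 9.6 * 0.65
= 6.24 m


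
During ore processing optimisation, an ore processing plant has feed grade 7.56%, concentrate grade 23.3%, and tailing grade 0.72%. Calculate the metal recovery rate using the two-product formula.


93.3612%

Using the two-product formula:
R = 100 * c * (f - t) / (f * (c - t))
Numerator = 100 * 23.3 * (7.56 - 0.72)
= 100 * 23.3 * 6.84
= 15937.2
Denominator = 7.56 * (23.3 - 0.72)
= 7.56 * 22.58
= 170.7048
R = 15937.2 / 170.7048
= 93.3612%


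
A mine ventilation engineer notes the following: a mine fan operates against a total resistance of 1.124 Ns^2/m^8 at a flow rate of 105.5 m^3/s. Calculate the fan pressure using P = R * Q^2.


Compute Q^2:
Q^2 = 105.5^2 = 11130.25
Compute pressure:
P = R * Q^2 = 1.124 * 11130.25
= 12510.401 Pa

12510.401 Pa


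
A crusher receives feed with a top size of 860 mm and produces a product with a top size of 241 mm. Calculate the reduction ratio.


Reduction ratio = feed size / product size
= 860 / 241
= 3.5685

3.5685


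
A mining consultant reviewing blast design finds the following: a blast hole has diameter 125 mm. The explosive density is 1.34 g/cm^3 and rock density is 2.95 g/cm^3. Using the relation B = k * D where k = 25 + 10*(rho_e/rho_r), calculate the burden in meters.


3.6928 m

First, compute k:
rho_e / rho_r = 1.34 / 2.95 = 0.4542372881
k = 25 + 10 * 0.4542372881 = 29.54237288
Then, compute burden:
B = k * D / 1000 = 29.54237288 * 125 / 1000
= 3692.79661 / 1000
= 3.6928 m


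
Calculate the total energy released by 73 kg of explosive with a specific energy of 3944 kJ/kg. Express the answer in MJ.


287.912 MJ

Energy = mass * specific_energy / 1000
= 73 * 3944 / 1000
= 287912 / 1000
= 287.912 MJ


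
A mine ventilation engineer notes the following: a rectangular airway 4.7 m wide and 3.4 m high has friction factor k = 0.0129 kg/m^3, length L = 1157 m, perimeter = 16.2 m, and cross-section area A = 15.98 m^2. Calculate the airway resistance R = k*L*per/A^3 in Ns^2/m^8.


0.0593 Ns^2/m^8

Compute the numerator:
k * L * per = 0.0129 * 1157 * 16.2
= 241.78986
Compute the denominator:
A^3 = 15.98^3 = 4080.659192
Resistance:
R = 241.78986 / 4080.659192
= 0.0593 Ns^2/m^8


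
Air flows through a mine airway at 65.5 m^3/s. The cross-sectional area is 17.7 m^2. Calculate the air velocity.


3.7006 m/s

Velocity = flow rate / cross-sectional area
= 65.5 / 17.7
= 3.7006 m/s


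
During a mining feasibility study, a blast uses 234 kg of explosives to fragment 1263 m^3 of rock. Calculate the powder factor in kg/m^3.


0.1853 kg/m^3

Powder factor = explosive mass / rock volume
= 234 / 1263
= 0.1853 kg/m^3


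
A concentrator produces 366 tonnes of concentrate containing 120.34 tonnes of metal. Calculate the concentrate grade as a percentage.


Grade = (metal in concentrate / concentrate mass) * 100
= (120.34 / 366) * 100
= 0.3287978142 * 100
= 32.8798%

32.8798%


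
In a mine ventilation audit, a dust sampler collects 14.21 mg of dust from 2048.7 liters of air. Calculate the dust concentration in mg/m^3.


6.9361 mg/m^3

Convert liters to m^3: 1 m^3 = 1000 L
Concentration = mass / volume * 1000
= 14.21 / 2048.7 * 1000
= 0.006936105823 * 1000
= 6.9361 mg/m^3


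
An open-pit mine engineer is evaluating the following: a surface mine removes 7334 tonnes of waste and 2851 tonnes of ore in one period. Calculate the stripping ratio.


Stripping ratio = waste tonnage / ore tonnage
= 7334 / 2851
= 2.5724

2.5724


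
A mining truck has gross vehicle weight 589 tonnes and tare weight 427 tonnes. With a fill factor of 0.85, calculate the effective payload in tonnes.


137.7 tonnes

Maximum payload = gross - tare
= 589 - 427 = 162 tonnes
Effective payload = max payload * fill factor
= 162 * 0.85
= 137.7 tonnes


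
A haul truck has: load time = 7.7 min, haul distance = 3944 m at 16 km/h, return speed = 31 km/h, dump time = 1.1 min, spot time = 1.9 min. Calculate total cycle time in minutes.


Convert haul speed to m/min: 16 * 1000/60 = 266.6666667 m/min
Haul time = 3944 / 266.6666667 = 14.79 min
Convert return speed to m/min: 31 * 1000/60 = 516.6666667 m/min
Return time = 3944 / 516.6666667 = 7.633548387 min
Total cycle time:
= 7.7 + 14.79 + 1.1 + 7.633548387 + 1.9
= 33.1235 min

33.1235 min


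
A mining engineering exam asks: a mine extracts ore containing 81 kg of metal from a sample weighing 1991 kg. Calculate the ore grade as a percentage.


Ore grade = (metal mass / ore mass) * 100
= (81 / 1991) * 100
= 0.04068307383 * 100
= 4.0683%

4.0683%


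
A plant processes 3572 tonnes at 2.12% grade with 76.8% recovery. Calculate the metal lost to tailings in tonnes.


17.5685 tonnes

Total metal in feed:
= 3572 * 2.12 / 100 = 75.7264 tonnes
Metal recovered:
= 75.7264 * 76.8 / 100 = 58.1578752 tonnes
Metal lost to tailings:
= 75.7264 - 58.1578752
= 17.5685 tonnes


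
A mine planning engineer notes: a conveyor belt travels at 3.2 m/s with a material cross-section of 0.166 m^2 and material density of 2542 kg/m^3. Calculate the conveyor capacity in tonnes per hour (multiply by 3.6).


4861.1174 t/h

Volumetric flow = speed * area
= 3.2 * 0.166 = 0.5312 m^3/s
Mass flow = volumetric * density
= 0.5312 * 2542 = 1350.3104 kg/s
Convert to t/h: multiply by 3.6
Capacity = 1350.3104 * 3.6
= 4861.1174 t/h


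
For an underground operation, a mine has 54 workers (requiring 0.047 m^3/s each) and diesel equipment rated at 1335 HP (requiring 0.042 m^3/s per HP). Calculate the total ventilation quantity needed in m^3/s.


58.608 m^3/s

Airflow for workers:
Q_people = 54 * 0.047 = 2.538 m^3/s
Airflow for diesel equipment:
Q_diesel = 1335 * 0.042 = 56.07 m^3/s
Total ventilation:
Q_total = 2.538 + 56.07
= 58.608 m^3/s


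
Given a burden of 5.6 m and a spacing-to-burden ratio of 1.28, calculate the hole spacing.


7.168 m

Spacing = burden * ratio
= 5.6 * 1.28
= 7.168 m


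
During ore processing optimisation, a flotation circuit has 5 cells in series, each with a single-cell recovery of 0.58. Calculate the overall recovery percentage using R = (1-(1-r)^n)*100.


98.6931%

Complement of single-cell recovery:
1 - r = 1 - 0.58 = 0.42
Raise to power n:
(1 - r)^5 = 0.42^5 = 0.0130691232
Overall recovery:
R = (1 - 0.0130691232) * 100
= 98.6931%


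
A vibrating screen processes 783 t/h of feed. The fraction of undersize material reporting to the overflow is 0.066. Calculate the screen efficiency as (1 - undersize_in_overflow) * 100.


Screen efficiency = (1 - fraction of undersize in overflow) * 100
= (1 - 0.066) * 100
= 0.934 * 100
= 93.4%

93.4%


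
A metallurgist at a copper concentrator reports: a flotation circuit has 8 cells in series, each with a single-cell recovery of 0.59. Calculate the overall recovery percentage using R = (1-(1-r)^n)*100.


99.9202%

Complement of single-cell recovery:
1 - r = 1 - 0.59 = 0.41
Raise to power n:
(1 - r)^8 = 0.41^8 = 0.0007984925229
Overall recovery:
R = (1 - 0.0007984925229) * 100
= 99.9202%


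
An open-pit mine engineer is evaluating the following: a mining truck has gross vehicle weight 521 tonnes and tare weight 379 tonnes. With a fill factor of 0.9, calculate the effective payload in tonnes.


127.8 tonnes

Maximum payload = gross - tare
= 521 - 379 = 142 tonnes
Effective payload = max payload * fill factor
= 142 * 0.9
= 127.8 tonnes


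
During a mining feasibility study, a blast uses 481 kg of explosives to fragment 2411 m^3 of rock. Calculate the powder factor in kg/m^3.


0.1995 kg/m^3

Powder factor = explosive mass / rock volume
= 481 / 2411
= 0.1995 kg/m^3


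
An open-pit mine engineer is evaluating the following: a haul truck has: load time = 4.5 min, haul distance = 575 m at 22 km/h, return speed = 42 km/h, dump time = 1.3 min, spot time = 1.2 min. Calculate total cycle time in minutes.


Convert haul speed to m/min: 22 * 1000/60 = 366.6666667 m/min
Haul time = 575 / 366.6666667 = 1.568181818 min
Convert return speed to m/min: 42 * 1000/60 = 700 m/min
Return time = 575 / 700 = 0.8214285714 min
Total cycle time:
= 4.5 + 1.568181818 + 1.3 + 0.8214285714 + 1.2
= 9.3896 min

9.3896 min


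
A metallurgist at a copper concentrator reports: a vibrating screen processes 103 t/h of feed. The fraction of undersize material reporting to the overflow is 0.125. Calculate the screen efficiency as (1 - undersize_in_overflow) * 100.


Screen efficiency = (1 - fraction of undersize in overflow) * 100
= (1 - 0.125) * 100
= 0.875 * 100
= 87.5%

87.5%


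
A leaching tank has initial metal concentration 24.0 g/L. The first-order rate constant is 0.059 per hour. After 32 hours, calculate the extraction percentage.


Compute the exponent:
-k * t = -0.059 * 32 = -1.888
Remaining concentration:
C = 24.0 * exp(-1.888)
= 24.0 * 0.1513742548
= 3.632982115 g/L
Extracted = 24.0 - 3.632982115 = 20.36701788 g/L
Extraction % = 20.36701788 / 24.0 * 100
= 84.8626%

84.8626%


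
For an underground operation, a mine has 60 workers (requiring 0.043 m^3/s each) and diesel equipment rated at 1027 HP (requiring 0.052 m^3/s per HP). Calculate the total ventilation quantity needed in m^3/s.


55.984 m^3/s

Airflow for workers:
Q_people = 60 * 0.043 = 2.58 m^3/s
Airflow for diesel equipment:
Q_diesel = 1027 * 0.052 = 53.404 m^3/s
Total ventilation:
Q_total = 2.58 + 53.404
= 55.984 m^3/s


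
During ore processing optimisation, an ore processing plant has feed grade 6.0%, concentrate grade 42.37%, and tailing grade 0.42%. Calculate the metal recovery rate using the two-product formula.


93.9311%

Using the two-product formula:
R = 100 * c * (f - t) / (f * (c - t))
Numerator = 100 * 42.37 * (6.0 - 0.42)
= 100 * 42.37 * 5.58
= 23642.46
Denominator = 6.0 * (42.37 - 0.42)
= 6.0 * 41.95
= 251.7
R = 23642.46 / 251.7
= 93.9311%


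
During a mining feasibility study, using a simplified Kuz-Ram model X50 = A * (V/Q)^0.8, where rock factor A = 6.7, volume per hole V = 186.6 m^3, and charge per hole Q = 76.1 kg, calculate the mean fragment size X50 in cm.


Compute V/Q:
V/Q = 186.6 / 76.1 = 2.452036794
Raise to the power 0.8:
(V/Q)^0.8 = 2.452036794^0.8 = 2.049375718
Multiply by A:
X50 = 6.7 * 2.049375718
= 13.7308 cm

13.7308 cm


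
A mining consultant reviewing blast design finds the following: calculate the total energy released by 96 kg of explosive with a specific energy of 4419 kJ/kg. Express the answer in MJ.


Energy = mass * specific_energy / 1000
= 96 * 4419 / 1000
= 424224 / 1000
= 424.224 MJ

424.224 MJ


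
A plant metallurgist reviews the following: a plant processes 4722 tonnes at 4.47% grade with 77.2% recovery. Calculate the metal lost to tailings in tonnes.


Total metal in feed:
= 4722 * 4.47 / 100 = 211.0734 tonnes
Metal recovered:
= 211.0734 * 77.2 / 100 = 162.9486648 tonnes
Metal lost to tailings:
= 211.0734 - 162.9486648
= 48.1247 tonnes

48.1247 tonnes


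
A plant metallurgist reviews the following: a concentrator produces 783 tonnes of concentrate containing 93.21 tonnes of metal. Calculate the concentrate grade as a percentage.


Grade = (metal in concentrate / concentrate mass) * 100
= (93.21 / 783) * 100
= 0.1190421456 * 100
= 11.9042%

11.9042%


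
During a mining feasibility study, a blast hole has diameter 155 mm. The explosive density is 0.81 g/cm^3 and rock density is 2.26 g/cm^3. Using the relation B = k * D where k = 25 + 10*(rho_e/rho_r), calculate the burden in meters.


First, compute k:
rho_e / rho_r = 0.81 / 2.26 = 0.3584070796
k = 25 + 10 * 0.3584070796 = 28.5840708
Then, compute burden:
B = k * D / 1000 = 28.5840708 * 155 / 1000
= 4430.530973 / 1000
= 4.4305 m

4.4305 m


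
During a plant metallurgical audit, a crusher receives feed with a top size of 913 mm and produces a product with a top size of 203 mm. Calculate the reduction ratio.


4.4975

Reduction ratio = feed size / product size
= 913 / 203
= 4.4975


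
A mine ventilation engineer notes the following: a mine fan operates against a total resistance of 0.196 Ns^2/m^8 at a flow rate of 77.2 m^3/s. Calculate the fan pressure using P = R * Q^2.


Compute Q^2:
Q^2 = 77.2^2 = 5959.84
Compute pressure:
P = R * Q^2 = 0.196 * 5959.84
= 1168.1286 Pa

1168.1286 Pa


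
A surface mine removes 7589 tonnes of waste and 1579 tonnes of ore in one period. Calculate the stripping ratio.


Stripping ratio = waste tonnage / ore tonnage
= 7589 / 1579
= 4.8062

4.8062


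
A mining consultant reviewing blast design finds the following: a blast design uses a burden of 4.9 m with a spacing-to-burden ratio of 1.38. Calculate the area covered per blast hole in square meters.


First, find the spacing:
Spacing = burden * ratio = 4.9 * 1.38
= 6.762 m
Then, calculate the area:
Area = burden * spacing = 4.9 * 6.762
= 33.1338 m^2

33.1338 m^2


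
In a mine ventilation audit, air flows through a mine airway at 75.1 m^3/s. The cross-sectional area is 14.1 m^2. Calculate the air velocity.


Velocity = flow rate / cross-sectional area
= 75.1 / 14.1
= 5.3262 m/s

5.3262 m/s


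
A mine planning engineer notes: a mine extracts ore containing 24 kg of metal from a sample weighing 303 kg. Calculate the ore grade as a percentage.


Ore grade = (metal mass / ore mass) * 100
= (24 / 303) * 100
= 0.07920792079 * 100
= 7.9208%

7.9208%


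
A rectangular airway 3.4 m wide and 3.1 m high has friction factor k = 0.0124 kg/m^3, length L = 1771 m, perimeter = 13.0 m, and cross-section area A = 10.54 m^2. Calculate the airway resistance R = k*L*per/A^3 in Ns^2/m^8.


Compute the numerator:
k * L * per = 0.0124 * 1771 * 13.0
= 285.4852
Compute the denominator:
A^3 = 10.54^3 = 1170.905464
Resistance:
R = 285.4852 / 1170.905464
= 0.2438 Ns^2/m^8

0.2438 Ns^2/m^8


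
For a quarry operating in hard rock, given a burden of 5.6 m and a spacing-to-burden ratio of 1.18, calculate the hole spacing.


Spacing = burden * ratio
= 5.6 * 1.18
= 6.608 m

6.608 m


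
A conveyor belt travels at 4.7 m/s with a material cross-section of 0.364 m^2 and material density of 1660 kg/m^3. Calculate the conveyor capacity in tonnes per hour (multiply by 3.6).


10223.7408 t/h

Volumetric flow = speed * area
= 4.7 * 0.364 = 1.7108 m^3/s
Mass flow = volumetric * density
= 1.7108 * 1660 = 2839.928 kg/s
Convert to t/h: multiply by 3.6
Capacity = 2839.928 * 3.6
= 10223.7408 t/h


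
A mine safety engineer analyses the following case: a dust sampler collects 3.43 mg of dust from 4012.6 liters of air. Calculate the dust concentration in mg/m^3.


Convert liters to m^3: 1 m^3 = 1000 L
Concentration = mass / volume * 1000
= 3.43 / 4012.6 * 1000
= 0.0008548073568 * 1000
= 0.8548 mg/m^3

0.8548 mg/m^3


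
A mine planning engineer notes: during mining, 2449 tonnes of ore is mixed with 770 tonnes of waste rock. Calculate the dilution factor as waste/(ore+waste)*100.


Total material = ore + waste
= 2449 + 770 = 3219 tonnes
Dilution = waste / total * 100
= 770 / 3219 * 100
= 0.239204722 * 100
= 23.9205%

23.9205%


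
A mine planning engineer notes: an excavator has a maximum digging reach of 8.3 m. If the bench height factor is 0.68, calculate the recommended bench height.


Bench height = reach * factor
= 8.3 * 0.68
= 5.644 m

5.644 m


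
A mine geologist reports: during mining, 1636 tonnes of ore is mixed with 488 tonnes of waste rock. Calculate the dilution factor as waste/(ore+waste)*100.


Total material = ore + waste
= 1636 + 488 = 2124 tonnes
Dilution = waste / total * 100
= 488 / 2124 * 100
= 0.2297551789 * 100
= 22.9755%

22.9755%


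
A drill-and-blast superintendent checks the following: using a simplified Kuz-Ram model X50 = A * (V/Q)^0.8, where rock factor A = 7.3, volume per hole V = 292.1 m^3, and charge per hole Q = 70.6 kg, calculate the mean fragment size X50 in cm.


Compute V/Q:
V/Q = 292.1 / 70.6 = 4.137393768
Raise to the power 0.8:
(V/Q)^0.8 = 4.137393768^0.8 = 3.114450873
Multiply by A:
X50 = 7.3 * 3.114450873
= 22.7355 cm

22.7355 cm


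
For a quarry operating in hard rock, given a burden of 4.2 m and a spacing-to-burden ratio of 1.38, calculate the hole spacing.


5.796 m

Spacing = burden * ratio
= 4.2 * 1.38
= 5.796 m


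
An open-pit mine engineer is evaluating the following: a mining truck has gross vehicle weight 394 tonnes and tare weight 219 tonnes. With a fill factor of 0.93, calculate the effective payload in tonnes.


Maximum payload = gross - tare
= 394 - 219 = 175 tonnes
Effective payload = max payload * fill factor
= 175 * 0.93
= 162.75 tonnes

162.75 tonnes


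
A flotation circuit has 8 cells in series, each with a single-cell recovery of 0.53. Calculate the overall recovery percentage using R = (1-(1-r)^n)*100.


Complement of single-cell recovery:
1 - r = 1 - 0.53 = 0.47
Raise to power n:
(1 - r)^8 = 0.47^8 = 0.002381128666
Overall recovery:
R = (1 - 0.002381128666) * 100
= 99.7619%

99.7619%


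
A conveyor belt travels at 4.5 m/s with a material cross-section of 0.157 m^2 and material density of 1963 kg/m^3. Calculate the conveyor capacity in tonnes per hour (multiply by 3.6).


Volumetric flow = speed * area
= 4.5 * 0.157 = 0.7065 m^3/s
Mass flow = volumetric * density
= 0.7065 * 1963 = 1386.8595 kg/s
Convert to t/h: multiply by 3.6
Capacity = 1386.8595 * 3.6
= 4992.6942 t/h

4992.6942 t/h


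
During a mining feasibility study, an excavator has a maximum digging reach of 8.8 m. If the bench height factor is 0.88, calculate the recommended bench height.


7.744 m

Bench height = reach * factor
= 8.8 * 0.88
= 7.744 m


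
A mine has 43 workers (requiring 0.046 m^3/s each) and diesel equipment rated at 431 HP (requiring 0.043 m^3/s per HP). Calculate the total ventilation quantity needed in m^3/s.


20.511 m^3/s

Airflow for workers:
Q_people = 43 * 0.046 = 1.978 m^3/s
Airflow for diesel equipment:
Q_diesel = 431 * 0.043 = 18.533 m^3/s
Total ventilation:
Q_total = 1.978 + 18.533
= 20.511 m^3/s


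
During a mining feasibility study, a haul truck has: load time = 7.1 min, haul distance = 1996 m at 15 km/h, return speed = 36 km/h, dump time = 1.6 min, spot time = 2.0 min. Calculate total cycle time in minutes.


Convert haul speed to m/min: 15 * 1000/60 = 250 m/min
Haul time = 1996 / 250 = 7.984 min
Convert return speed to m/min: 36 * 1000/60 = 600 m/min
Return time = 1996 / 600 = 3.326666667 min
Total cycle time:
= 7.1 + 7.984 + 1.6 + 3.326666667 + 2.0
= 22.0107 min

22.0107 min


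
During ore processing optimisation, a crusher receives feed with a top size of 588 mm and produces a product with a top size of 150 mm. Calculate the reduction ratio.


Reduction ratio = feed size / product size
= 588 / 150
= 3.92

3.92


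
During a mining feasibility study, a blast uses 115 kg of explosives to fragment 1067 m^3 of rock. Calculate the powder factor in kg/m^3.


0.1078 kg/m^3

Powder factor = explosive mass / rock volume
= 115 / 1067
= 0.1078 kg/m^3


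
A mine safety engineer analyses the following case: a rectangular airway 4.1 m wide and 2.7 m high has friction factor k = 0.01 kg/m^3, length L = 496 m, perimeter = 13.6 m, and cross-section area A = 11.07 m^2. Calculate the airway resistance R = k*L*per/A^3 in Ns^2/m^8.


Compute the numerator:
k * L * per = 0.01 * 496 * 13.6
= 67.456
Compute the denominator:
A^3 = 11.07^3 = 1356.572043
Resistance:
R = 67.456 / 1356.572043
= 0.0497 Ns^2/m^8

0.0497 Ns^2/m^8


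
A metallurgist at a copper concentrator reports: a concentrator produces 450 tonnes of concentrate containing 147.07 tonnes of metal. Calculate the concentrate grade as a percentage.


Grade = (metal in concentrate / concentrate mass) * 100
= (147.07 / 450) * 100
= 0.3268222222 * 100
= 32.6822%

32.6822%


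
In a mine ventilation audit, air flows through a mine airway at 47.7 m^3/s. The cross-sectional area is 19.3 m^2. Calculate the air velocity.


Velocity = flow rate / cross-sectional area
= 47.7 / 19.3
= 2.4715 m/s

2.4715 m/s


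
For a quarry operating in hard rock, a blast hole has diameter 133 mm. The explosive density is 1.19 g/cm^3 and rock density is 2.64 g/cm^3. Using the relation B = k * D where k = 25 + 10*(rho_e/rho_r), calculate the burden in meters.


3.9245 m

First, compute k:
rho_e / rho_r = 1.19 / 2.64 = 0.4507575758
k = 25 + 10 * 0.4507575758 = 29.50757576
Then, compute burden:
B = k * D / 1000 = 29.50757576 * 133 / 1000
= 3924.507576 / 1000
= 3.9245 m


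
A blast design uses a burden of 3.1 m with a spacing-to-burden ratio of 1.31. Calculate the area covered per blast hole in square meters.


12.5891 m^2

First, find the spacing:
Spacing = burden * ratio = 3.1 * 1.31
= 4.061 m
Then, calculate the area:
Area = burden * spacing = 3.1 * 4.061
= 12.5891 m^2


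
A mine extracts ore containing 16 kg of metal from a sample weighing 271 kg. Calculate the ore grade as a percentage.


Ore grade = (metal mass / ore mass) * 100
= (16 / 271) * 100
= 0.05904059041 * 100
= 5.9041%

5.9041%


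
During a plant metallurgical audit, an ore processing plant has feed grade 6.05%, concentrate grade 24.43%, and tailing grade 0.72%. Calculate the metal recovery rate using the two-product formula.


Using the two-product formula:
R = 100 * c * (f - t) / (f * (c - t))
Numerator = 100 * 24.43 * (6.05 - 0.72)
= 100 * 24.43 * 5.33
= 13021.19
Denominator = 6.05 * (24.43 - 0.72)
= 6.05 * 23.71
= 143.4455
R = 13021.19 / 143.4455
= 90.7745%

90.7745%


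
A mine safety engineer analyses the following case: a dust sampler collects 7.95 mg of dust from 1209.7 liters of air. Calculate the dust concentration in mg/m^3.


6.5719 mg/m^3

Convert liters to m^3: 1 m^3 = 1000 L
Concentration = mass / volume * 1000
= 7.95 / 1209.7 * 1000
= 0.006571877325 * 1000
= 6.5719 mg/m^3


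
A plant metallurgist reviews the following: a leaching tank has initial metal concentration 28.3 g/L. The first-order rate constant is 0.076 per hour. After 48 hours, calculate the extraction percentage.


97.3957%

Compute the exponent:
-k * t = -0.076 * 48 = -3.648
Remaining concentration:
C = 28.3 * exp(-3.648)
= 28.3 * 0.02604316305
= 0.7370215144 g/L
Extracted = 28.3 - 0.7370215144 = 27.56297849 g/L
Extraction % = 27.56297849 / 28.3 * 100
= 97.3957%


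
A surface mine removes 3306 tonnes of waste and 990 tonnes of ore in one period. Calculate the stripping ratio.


3.3394

Stripping ratio = waste tonnage / ore tonnage
= 3306 / 990
= 3.3394


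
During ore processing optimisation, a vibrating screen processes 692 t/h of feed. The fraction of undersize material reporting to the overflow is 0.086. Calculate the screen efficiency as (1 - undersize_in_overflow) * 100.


91.4%

Screen efficiency = (1 - fraction of undersize in overflow) * 100
= (1 - 0.086) * 100
= 0.914 * 100
= 91.4%


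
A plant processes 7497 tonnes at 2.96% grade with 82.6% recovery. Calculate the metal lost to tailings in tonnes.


Total metal in feed:
= 7497 * 2.96 / 100 = 221.9112 tonnes
Metal recovered:
= 221.9112 * 82.6 / 100 = 183.2986512 tonnes
Metal lost to tailings:
= 221.9112 - 183.2986512
= 38.6125 tonnes

38.6125 tonnes


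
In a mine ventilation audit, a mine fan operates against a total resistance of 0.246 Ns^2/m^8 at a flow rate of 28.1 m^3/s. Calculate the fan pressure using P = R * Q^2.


Compute Q^2:
Q^2 = 28.1^2 = 789.61
Compute pressure:
P = R * Q^2 = 0.246 * 789.61
= 194.2441 Pa

194.2441 Pa


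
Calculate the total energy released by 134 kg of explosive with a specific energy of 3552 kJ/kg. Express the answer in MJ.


475.968 MJ

Energy = mass * specific_energy / 1000
= 134 * 3552 / 1000
= 475968 / 1000
= 475.968 MJ


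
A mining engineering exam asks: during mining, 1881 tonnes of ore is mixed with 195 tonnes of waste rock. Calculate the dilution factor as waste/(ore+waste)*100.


Total material = ore + waste
= 1881 + 195 = 2076 tonnes
Dilution = waste / total * 100
= 195 / 2076 * 100
= 0.09393063584 * 100
= 9.3931%

9.3931%


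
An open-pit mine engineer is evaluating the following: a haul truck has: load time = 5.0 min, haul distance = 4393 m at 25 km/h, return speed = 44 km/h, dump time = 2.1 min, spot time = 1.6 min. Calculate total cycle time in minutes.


Convert haul speed to m/min: 25 * 1000/60 = 416.6666667 m/min
Haul time = 4393 / 416.6666667 = 10.5432 min
Convert return speed to m/min: 44 * 1000/60 = 733.3333333 m/min
Return time = 4393 / 733.3333333 = 5.990454545 min
Total cycle time:
= 5.0 + 10.5432 + 2.1 + 5.990454545 + 1.6
= 25.2337 min

25.2337 min


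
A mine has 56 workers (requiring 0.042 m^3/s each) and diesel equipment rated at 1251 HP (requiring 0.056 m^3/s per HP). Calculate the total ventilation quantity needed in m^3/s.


Airflow for workers:
Q_people = 56 * 0.042 = 2.352 m^3/s
Airflow for diesel equipment:
Q_diesel = 1251 * 0.056 = 70.056 m^3/s
Total ventilation:
Q_total = 2.352 + 70.056
= 72.408 m^3/s

72.408 m^3/s


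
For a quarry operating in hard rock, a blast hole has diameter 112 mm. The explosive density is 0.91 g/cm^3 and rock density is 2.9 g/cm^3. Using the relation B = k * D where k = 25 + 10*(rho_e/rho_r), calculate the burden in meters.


3.1514 m

First, compute k:
rho_e / rho_r = 0.91 / 2.9 = 0.3137931034
k = 25 + 10 * 0.3137931034 = 28.13793103
Then, compute burden:
B = k * D / 1000 = 28.13793103 * 112 / 1000
= 3151.448276 / 1000
= 3.1514 m


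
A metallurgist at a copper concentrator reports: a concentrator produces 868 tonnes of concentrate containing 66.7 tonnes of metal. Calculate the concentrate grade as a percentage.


Grade = (metal in concentrate / concentrate mass) * 100
= (66.7 / 868) * 100
= 0.07684331797 * 100
= 7.6843%

7.6843%


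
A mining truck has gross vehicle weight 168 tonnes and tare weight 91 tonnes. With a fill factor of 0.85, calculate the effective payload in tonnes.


Maximum payload = gross - tare
= 168 - 91 = 77 tonnes
Effective payload = max payload * fill factor
= 77 * 0.85
= 65.45 tonnes

65.45 tonnes


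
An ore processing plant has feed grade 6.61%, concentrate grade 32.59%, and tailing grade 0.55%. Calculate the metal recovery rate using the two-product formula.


93.253%

Using the two-product formula:
R = 100 * c * (f - t) / (f * (c - t))
Numerator = 100 * 32.59 * (6.61 - 0.55)
= 100 * 32.59 * 6.06
= 19749.54
Denominator = 6.61 * (32.59 - 0.55)
= 6.61 * 32.04
= 211.7844
R = 19749.54 / 211.7844
= 93.253%


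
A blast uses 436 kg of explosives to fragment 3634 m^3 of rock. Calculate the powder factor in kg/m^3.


Powder factor = explosive mass / rock volume
= 436 / 3634
= 0.12 kg/m^3

0.12 kg/m^3


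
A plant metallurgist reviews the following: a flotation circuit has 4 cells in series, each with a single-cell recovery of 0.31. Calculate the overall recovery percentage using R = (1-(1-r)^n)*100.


Complement of single-cell recovery:
1 - r = 1 - 0.31 = 0.69
Raise to power n:
(1 - r)^4 = 0.69^4 = 0.22667121
Overall recovery:
R = (1 - 0.22667121) * 100
= 77.3329%

77.3329%


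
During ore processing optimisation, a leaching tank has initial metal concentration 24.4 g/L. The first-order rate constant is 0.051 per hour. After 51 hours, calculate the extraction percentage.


92.5801%

Compute the exponent:
-k * t = -0.051 * 51 = -2.601
Remaining concentration:
C = 24.4 * exp(-2.601)
= 24.4 * 0.07419934176
= 1.810463939 g/L
Extracted = 24.4 - 1.810463939 = 22.58953606 g/L
Extraction % = 22.58953606 / 24.4 * 100
= 92.5801%


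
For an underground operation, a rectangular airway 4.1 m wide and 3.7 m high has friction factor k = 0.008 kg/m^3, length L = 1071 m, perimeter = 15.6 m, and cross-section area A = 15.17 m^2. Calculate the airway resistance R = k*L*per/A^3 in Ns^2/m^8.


0.0383 Ns^2/m^8

Compute the numerator:
k * L * per = 0.008 * 1071 * 15.6
= 133.6608
Compute the denominator:
A^3 = 15.17^3 = 3491.055413
Resistance:
R = 133.6608 / 3491.055413
= 0.0383 Ns^2/m^8


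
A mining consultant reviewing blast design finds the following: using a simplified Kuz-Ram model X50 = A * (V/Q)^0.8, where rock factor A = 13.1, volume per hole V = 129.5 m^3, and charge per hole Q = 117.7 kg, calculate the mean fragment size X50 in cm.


14.1405 cm

Compute V/Q:
V/Q = 129.5 / 117.7 = 1.100254885
Raise to the power 0.8:
(V/Q)^0.8 = 1.100254885^0.8 = 1.079430399
Multiply by A:
X50 = 13.1 * 1.079430399
= 14.1405 cm


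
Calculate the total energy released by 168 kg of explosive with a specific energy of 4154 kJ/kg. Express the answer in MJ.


697.872 MJ

Energy = mass * specific_energy / 1000
= 168 * 4154 / 1000
= 697872 / 1000
= 697.872 MJ


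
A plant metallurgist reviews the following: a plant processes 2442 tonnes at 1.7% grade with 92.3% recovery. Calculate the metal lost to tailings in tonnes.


Total metal in feed:
= 2442 * 1.7 / 100 = 41.514 tonnes
Metal recovered:
= 41.514 * 92.3 / 100 = 38.317422 tonnes
Metal lost to tailings:
= 41.514 - 38.317422
= 3.1966 tonnes

3.1966 tonnes


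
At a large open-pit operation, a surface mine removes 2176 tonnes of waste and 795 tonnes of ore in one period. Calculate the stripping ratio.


Stripping ratio = waste tonnage / ore tonnage
= 2176 / 795
= 2.7371

2.7371


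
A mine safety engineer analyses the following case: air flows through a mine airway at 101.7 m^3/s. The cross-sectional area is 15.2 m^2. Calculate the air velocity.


Velocity = flow rate / cross-sectional area
= 101.7 / 15.2
= 6.6908 m/s

6.6908 m/s


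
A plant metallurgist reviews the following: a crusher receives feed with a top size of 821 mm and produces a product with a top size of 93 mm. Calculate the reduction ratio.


Reduction ratio = feed size / product size
= 821 / 93
= 8.828

8.828


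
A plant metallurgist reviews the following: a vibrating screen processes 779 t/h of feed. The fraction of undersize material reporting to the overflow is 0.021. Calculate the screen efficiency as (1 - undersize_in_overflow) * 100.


97.9%

Screen efficiency = (1 - fraction of undersize in overflow) * 100
= (1 - 0.021) * 100
= 0.979 * 100
= 97.9%


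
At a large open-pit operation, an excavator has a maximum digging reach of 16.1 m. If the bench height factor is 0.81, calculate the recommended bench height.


13.041 m

Bench height = reach * factor
= 16.1 * 0.81
= 13.041 m


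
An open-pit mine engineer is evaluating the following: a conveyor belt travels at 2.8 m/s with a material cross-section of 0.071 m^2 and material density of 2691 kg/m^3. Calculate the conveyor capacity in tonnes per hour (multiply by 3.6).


Volumetric flow = speed * area
= 2.8 * 0.071 = 0.1988 m^3/s
Mass flow = volumetric * density
= 0.1988 * 2691 = 534.9708 kg/s
Convert to t/h: multiply by 3.6
Capacity = 534.9708 * 3.6
= 1925.8949 t/h

1925.8949 t/h


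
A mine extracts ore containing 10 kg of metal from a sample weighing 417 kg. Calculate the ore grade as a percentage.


2.3981%

Ore grade = (metal mass / ore mass) * 100
= (10 / 417) * 100
= 0.02398081535 * 100
= 2.3981%


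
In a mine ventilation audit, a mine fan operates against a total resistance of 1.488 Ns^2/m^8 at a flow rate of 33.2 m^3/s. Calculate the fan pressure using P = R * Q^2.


1640.1331 Pa

Compute Q^2:
Q^2 = 33.2^2 = 1102.24
Compute pressure:
P = R * Q^2 = 1.488 * 1102.24
= 1640.1331 Pa


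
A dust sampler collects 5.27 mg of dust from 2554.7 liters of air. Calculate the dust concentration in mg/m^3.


2.0629 mg/m^3

Convert liters to m^3: 1 m^3 = 1000 L
Concentration = mass / volume * 1000
= 5.27 / 2554.7 * 1000
= 0.002062864524 * 1000
= 2.0629 mg/m^3


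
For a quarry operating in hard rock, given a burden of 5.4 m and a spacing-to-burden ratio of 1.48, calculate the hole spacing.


Spacing = burden * ratio
= 5.4 * 1.48
= 7.992 m

7.992 m


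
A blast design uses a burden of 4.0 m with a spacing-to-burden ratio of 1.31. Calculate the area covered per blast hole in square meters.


First, find the spacing:
Spacing = burden * ratio = 4.0 * 1.31
= 5.24 m
Then, calculate the area:
Area = burden * spacing = 4.0 * 5.24
= 20.96 m^2

20.96 m^2


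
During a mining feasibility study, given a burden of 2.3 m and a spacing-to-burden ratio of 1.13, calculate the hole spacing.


2.599 m

Spacing = burden * ratio
= 2.3 * 1.13
= 2.599 m


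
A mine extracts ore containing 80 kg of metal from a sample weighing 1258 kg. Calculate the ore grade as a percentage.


Ore grade = (metal mass / ore mass) * 100
= (80 / 1258) * 100
= 0.06359300477 * 100
= 6.3593%

6.3593%


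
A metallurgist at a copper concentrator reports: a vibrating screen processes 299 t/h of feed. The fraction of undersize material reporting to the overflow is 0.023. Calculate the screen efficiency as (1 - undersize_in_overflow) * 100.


Screen efficiency = (1 - fraction of undersize in overflow) * 100
= (1 - 0.023) * 100
= 0.977 * 100
= 97.7%

97.7%


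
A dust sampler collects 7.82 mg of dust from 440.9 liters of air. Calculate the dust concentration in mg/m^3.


17.7364 mg/m^3

Convert liters to m^3: 1 m^3 = 1000 L
Concentration = mass / volume * 1000
= 7.82 / 440.9 * 1000
= 0.01773644817 * 1000
= 17.7364 mg/m^3


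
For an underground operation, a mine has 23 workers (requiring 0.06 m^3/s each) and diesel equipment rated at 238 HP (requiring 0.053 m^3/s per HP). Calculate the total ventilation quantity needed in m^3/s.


Airflow for workers:
Q_people = 23 * 0.06 = 1.38 m^3/s
Airflow for diesel equipment:
Q_diesel = 238 * 0.053 = 12.614 m^3/s
Total ventilation:
Q_total = 1.38 + 12.614
= 13.994 m^3/s

13.994 m^3/s


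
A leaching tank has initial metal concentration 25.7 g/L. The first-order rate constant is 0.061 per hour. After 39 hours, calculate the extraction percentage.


90.7357%

Compute the exponent:
-k * t = -0.061 * 39 = -2.379
Remaining concentration:
C = 25.7 * exp(-2.379)
= 25.7 * 0.09264317438
= 2.380929582 g/L
Extracted = 25.7 - 2.380929582 = 23.31907042 g/L
Extraction % = 23.31907042 / 25.7 * 100
= 90.7357%


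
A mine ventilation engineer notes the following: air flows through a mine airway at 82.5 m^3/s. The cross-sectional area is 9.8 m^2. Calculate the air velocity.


8.4184 m/s

Velocity = flow rate / cross-sectional area
= 82.5 / 9.8
= 8.4184 m/s


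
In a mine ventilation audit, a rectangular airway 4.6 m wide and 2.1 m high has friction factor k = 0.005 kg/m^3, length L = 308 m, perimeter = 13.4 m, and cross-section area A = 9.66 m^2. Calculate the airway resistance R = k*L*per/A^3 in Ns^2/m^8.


Compute the numerator:
k * L * per = 0.005 * 308 * 13.4
= 20.636
Compute the denominator:
A^3 = 9.66^3 = 901.428696
Resistance:
R = 20.636 / 901.428696
= 0.0229 Ns^2/m^8

0.0229 Ns^2/m^8


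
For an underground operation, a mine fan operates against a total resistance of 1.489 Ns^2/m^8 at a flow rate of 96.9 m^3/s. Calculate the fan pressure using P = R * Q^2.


13981.1293 Pa

Compute Q^2:
Q^2 = 96.9^2 = 9389.61
Compute pressure:
P = R * Q^2 = 1.489 * 9389.61
= 13981.1293 Pa


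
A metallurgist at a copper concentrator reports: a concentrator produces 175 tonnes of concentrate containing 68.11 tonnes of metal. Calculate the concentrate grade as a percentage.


Grade = (metal in concentrate / concentrate mass) * 100
= (68.11 / 175) * 100
= 0.3892 * 100
= 38.92%

38.92%


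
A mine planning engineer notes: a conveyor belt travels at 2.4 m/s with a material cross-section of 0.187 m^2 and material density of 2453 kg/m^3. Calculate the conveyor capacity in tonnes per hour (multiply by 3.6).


3963.263 t/h

Volumetric flow = speed * area
= 2.4 * 0.187 = 0.4488 m^3/s
Mass flow = volumetric * density
= 0.4488 * 2453 = 1100.9064 kg/s
Convert to t/h: multiply by 3.6
Capacity = 1100.9064 * 3.6
= 3963.263 t/h


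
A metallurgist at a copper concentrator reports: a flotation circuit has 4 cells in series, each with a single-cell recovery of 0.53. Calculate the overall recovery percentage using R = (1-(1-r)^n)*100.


95.1203%

Complement of single-cell recovery:
1 - r = 1 - 0.53 = 0.47
Raise to power n:
(1 - r)^4 = 0.47^4 = 0.04879681
Overall recovery:
R = (1 - 0.04879681) * 100
= 95.1203%


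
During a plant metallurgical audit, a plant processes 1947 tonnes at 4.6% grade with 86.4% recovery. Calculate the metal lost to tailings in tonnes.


12.1804 tonnes

Total metal in feed:
= 1947 * 4.6 / 100 = 89.562 tonnes
Metal recovered:
= 89.562 * 86.4 / 100 = 77.381568 tonnes
Metal lost to tailings:
= 89.562 - 77.381568
= 12.1804 tonnes


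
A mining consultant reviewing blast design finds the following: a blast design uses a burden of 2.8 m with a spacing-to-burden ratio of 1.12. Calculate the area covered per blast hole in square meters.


First, find the spacing:
Spacing = burden * ratio = 2.8 * 1.12
= 3.136 m
Then, calculate the area:
Area = burden * spacing = 2.8 * 3.136
= 8.7808 m^2

8.7808 m^2


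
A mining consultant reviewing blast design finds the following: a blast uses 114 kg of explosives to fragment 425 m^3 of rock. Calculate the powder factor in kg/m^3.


0.2682 kg/m^3

Powder factor = explosive mass / rock volume
= 114 / 425
= 0.2682 kg/m^3


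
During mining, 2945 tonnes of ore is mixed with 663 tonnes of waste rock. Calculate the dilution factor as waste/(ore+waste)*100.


18.3758%

Total material = ore + waste
= 2945 + 663 = 3608 tonnes
Dilution = waste / total * 100
= 663 / 3608 * 100
= 0.1837583149 * 100
= 18.3758%


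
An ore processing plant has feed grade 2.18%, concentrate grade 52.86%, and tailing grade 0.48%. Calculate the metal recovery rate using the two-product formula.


Using the two-product formula:
R = 100 * c * (f - t) / (f * (c - t))
Numerator = 100 * 52.86 * (2.18 - 0.48)
= 100 * 52.86 * 1.7
= 8986.2
Denominator = 2.18 * (52.86 - 0.48)
= 2.18 * 52.38
= 114.1884
R = 8986.2 / 114.1884
= 78.6963%

78.6963%


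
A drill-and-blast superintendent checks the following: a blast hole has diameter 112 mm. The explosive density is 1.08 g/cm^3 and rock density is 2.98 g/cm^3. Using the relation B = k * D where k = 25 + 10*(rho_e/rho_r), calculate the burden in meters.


3.2059 m

First, compute k:
rho_e / rho_r = 1.08 / 2.98 = 0.3624161074
k = 25 + 10 * 0.3624161074 = 28.62416107
Then, compute burden:
B = k * D / 1000 = 28.62416107 * 112 / 1000
= 3205.90604 / 1000
= 3.2059 m


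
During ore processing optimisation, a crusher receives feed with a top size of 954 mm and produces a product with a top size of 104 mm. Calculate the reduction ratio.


9.1731

Reduction ratio = feed size / product size
= 954 / 104
= 9.1731


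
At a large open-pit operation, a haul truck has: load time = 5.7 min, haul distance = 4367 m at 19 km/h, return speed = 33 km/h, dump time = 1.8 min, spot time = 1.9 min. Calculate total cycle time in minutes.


Convert haul speed to m/min: 19 * 1000/60 = 316.6666667 m/min
Haul time = 4367 / 316.6666667 = 13.79052632 min
Convert return speed to m/min: 33 * 1000/60 = 550 m/min
Return time = 4367 / 550 = 7.94 min
Total cycle time:
= 5.7 + 13.79052632 + 1.8 + 7.94 + 1.9
= 31.1305 min

31.1305 min
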